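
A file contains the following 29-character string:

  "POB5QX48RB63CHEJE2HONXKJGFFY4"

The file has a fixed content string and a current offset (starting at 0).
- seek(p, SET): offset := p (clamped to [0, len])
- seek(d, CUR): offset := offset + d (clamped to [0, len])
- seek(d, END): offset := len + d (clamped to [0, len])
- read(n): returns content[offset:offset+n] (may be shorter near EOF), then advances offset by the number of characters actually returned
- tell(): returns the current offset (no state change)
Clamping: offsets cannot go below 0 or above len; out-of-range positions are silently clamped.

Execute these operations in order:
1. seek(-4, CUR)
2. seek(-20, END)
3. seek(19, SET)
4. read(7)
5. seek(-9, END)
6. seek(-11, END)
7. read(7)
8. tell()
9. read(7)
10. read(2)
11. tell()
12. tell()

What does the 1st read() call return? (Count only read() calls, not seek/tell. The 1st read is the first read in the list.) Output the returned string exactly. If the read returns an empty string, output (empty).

After 1 (seek(-4, CUR)): offset=0
After 2 (seek(-20, END)): offset=9
After 3 (seek(19, SET)): offset=19
After 4 (read(7)): returned 'ONXKJGF', offset=26
After 5 (seek(-9, END)): offset=20
After 6 (seek(-11, END)): offset=18
After 7 (read(7)): returned 'HONXKJG', offset=25
After 8 (tell()): offset=25
After 9 (read(7)): returned 'FFY4', offset=29
After 10 (read(2)): returned '', offset=29
After 11 (tell()): offset=29
After 12 (tell()): offset=29

Answer: ONXKJGF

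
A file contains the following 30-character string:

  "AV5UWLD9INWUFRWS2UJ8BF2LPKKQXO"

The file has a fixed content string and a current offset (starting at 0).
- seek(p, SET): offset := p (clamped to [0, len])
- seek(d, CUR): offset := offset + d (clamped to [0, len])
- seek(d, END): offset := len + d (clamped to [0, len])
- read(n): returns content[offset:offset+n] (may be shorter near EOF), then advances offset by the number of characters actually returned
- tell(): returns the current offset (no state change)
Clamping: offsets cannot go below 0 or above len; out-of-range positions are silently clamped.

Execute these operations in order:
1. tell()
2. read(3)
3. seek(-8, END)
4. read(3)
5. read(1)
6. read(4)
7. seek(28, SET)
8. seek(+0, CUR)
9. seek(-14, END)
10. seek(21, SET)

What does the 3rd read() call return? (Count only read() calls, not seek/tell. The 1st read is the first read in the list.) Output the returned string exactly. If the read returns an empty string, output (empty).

After 1 (tell()): offset=0
After 2 (read(3)): returned 'AV5', offset=3
After 3 (seek(-8, END)): offset=22
After 4 (read(3)): returned '2LP', offset=25
After 5 (read(1)): returned 'K', offset=26
After 6 (read(4)): returned 'KQXO', offset=30
After 7 (seek(28, SET)): offset=28
After 8 (seek(+0, CUR)): offset=28
After 9 (seek(-14, END)): offset=16
After 10 (seek(21, SET)): offset=21

Answer: K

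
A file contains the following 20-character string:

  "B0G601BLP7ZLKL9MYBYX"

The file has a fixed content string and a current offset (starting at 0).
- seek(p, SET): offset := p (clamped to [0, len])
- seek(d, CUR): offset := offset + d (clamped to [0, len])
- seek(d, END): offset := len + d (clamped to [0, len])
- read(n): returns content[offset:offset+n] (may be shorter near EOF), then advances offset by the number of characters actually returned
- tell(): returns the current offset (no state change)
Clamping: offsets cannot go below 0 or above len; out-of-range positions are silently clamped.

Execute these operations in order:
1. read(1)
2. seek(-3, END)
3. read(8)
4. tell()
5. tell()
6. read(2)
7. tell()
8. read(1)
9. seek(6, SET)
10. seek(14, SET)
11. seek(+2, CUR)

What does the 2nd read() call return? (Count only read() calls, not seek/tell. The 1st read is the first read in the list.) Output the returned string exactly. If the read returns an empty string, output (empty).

After 1 (read(1)): returned 'B', offset=1
After 2 (seek(-3, END)): offset=17
After 3 (read(8)): returned 'BYX', offset=20
After 4 (tell()): offset=20
After 5 (tell()): offset=20
After 6 (read(2)): returned '', offset=20
After 7 (tell()): offset=20
After 8 (read(1)): returned '', offset=20
After 9 (seek(6, SET)): offset=6
After 10 (seek(14, SET)): offset=14
After 11 (seek(+2, CUR)): offset=16

Answer: BYX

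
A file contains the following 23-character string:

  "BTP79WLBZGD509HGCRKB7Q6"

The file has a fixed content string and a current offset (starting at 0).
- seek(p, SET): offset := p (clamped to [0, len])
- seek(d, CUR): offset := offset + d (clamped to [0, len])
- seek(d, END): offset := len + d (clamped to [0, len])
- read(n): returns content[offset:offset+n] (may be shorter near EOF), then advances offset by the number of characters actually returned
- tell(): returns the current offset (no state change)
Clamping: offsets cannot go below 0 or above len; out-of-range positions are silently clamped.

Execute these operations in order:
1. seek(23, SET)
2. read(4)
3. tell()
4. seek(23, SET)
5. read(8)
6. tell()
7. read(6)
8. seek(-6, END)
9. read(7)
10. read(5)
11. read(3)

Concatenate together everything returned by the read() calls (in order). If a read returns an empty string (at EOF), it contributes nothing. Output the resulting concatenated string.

After 1 (seek(23, SET)): offset=23
After 2 (read(4)): returned '', offset=23
After 3 (tell()): offset=23
After 4 (seek(23, SET)): offset=23
After 5 (read(8)): returned '', offset=23
After 6 (tell()): offset=23
After 7 (read(6)): returned '', offset=23
After 8 (seek(-6, END)): offset=17
After 9 (read(7)): returned 'RKB7Q6', offset=23
After 10 (read(5)): returned '', offset=23
After 11 (read(3)): returned '', offset=23

Answer: RKB7Q6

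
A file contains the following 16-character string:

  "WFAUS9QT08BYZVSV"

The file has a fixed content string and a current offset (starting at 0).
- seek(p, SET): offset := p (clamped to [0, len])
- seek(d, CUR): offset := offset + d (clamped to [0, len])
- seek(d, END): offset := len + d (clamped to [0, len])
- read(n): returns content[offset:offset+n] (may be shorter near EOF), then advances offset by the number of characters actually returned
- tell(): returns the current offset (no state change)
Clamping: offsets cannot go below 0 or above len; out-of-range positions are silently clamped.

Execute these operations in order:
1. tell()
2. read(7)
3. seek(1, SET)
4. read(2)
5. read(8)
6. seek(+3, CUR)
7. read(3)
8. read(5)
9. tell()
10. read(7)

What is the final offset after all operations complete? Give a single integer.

After 1 (tell()): offset=0
After 2 (read(7)): returned 'WFAUS9Q', offset=7
After 3 (seek(1, SET)): offset=1
After 4 (read(2)): returned 'FA', offset=3
After 5 (read(8)): returned 'US9QT08B', offset=11
After 6 (seek(+3, CUR)): offset=14
After 7 (read(3)): returned 'SV', offset=16
After 8 (read(5)): returned '', offset=16
After 9 (tell()): offset=16
After 10 (read(7)): returned '', offset=16

Answer: 16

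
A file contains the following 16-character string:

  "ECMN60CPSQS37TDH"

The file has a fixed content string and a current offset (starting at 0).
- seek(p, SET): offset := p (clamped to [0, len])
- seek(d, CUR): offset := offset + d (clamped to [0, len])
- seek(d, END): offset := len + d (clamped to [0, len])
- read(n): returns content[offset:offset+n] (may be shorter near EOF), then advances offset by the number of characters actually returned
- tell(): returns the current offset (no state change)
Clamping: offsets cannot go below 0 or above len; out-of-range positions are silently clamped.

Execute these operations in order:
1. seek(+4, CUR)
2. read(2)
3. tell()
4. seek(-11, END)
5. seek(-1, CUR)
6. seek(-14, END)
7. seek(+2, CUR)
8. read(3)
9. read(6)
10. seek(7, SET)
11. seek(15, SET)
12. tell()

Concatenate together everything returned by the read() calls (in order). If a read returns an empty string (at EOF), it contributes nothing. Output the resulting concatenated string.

After 1 (seek(+4, CUR)): offset=4
After 2 (read(2)): returned '60', offset=6
After 3 (tell()): offset=6
After 4 (seek(-11, END)): offset=5
After 5 (seek(-1, CUR)): offset=4
After 6 (seek(-14, END)): offset=2
After 7 (seek(+2, CUR)): offset=4
After 8 (read(3)): returned '60C', offset=7
After 9 (read(6)): returned 'PSQS37', offset=13
After 10 (seek(7, SET)): offset=7
After 11 (seek(15, SET)): offset=15
After 12 (tell()): offset=15

Answer: 6060CPSQS37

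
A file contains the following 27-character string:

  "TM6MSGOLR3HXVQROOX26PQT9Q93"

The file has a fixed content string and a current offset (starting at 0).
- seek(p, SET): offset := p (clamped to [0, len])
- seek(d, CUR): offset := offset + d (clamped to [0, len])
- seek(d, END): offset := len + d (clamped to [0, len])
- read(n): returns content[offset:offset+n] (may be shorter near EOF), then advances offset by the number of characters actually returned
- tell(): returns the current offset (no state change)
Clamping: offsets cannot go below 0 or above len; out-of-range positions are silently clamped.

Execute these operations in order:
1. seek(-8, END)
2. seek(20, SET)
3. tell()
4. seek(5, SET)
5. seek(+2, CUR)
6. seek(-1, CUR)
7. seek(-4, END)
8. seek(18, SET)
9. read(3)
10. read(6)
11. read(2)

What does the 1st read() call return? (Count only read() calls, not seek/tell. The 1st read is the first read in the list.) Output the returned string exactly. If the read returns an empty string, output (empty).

After 1 (seek(-8, END)): offset=19
After 2 (seek(20, SET)): offset=20
After 3 (tell()): offset=20
After 4 (seek(5, SET)): offset=5
After 5 (seek(+2, CUR)): offset=7
After 6 (seek(-1, CUR)): offset=6
After 7 (seek(-4, END)): offset=23
After 8 (seek(18, SET)): offset=18
After 9 (read(3)): returned '26P', offset=21
After 10 (read(6)): returned 'QT9Q93', offset=27
After 11 (read(2)): returned '', offset=27

Answer: 26P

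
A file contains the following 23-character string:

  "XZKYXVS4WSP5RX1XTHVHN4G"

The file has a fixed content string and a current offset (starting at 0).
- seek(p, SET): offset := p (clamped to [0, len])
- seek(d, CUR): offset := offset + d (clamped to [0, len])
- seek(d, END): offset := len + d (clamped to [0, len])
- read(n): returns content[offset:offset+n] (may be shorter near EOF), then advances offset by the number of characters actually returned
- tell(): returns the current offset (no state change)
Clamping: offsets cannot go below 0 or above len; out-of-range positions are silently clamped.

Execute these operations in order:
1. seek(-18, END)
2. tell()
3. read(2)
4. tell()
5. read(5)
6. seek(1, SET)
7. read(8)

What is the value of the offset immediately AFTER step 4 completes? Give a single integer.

After 1 (seek(-18, END)): offset=5
After 2 (tell()): offset=5
After 3 (read(2)): returned 'VS', offset=7
After 4 (tell()): offset=7

Answer: 7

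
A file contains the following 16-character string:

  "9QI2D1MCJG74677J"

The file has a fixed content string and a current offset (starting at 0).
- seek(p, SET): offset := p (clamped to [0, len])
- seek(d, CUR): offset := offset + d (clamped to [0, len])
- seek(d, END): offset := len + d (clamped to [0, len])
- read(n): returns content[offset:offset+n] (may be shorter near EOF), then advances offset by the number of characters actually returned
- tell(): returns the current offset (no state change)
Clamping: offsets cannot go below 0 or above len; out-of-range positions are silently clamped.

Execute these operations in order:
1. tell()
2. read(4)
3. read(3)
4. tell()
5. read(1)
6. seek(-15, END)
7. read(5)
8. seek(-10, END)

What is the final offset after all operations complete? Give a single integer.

Answer: 6

Derivation:
After 1 (tell()): offset=0
After 2 (read(4)): returned '9QI2', offset=4
After 3 (read(3)): returned 'D1M', offset=7
After 4 (tell()): offset=7
After 5 (read(1)): returned 'C', offset=8
After 6 (seek(-15, END)): offset=1
After 7 (read(5)): returned 'QI2D1', offset=6
After 8 (seek(-10, END)): offset=6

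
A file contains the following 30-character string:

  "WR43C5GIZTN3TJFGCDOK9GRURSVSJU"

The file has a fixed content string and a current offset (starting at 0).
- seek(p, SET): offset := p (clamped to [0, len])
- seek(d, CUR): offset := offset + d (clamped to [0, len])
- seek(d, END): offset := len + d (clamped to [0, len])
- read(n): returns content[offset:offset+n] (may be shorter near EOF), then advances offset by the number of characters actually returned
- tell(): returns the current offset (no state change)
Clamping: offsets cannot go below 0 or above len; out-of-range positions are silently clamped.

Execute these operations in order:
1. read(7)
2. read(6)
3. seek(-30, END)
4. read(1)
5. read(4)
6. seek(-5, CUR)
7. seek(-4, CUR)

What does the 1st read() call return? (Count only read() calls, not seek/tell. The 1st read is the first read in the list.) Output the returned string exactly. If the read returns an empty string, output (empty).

After 1 (read(7)): returned 'WR43C5G', offset=7
After 2 (read(6)): returned 'IZTN3T', offset=13
After 3 (seek(-30, END)): offset=0
After 4 (read(1)): returned 'W', offset=1
After 5 (read(4)): returned 'R43C', offset=5
After 6 (seek(-5, CUR)): offset=0
After 7 (seek(-4, CUR)): offset=0

Answer: WR43C5G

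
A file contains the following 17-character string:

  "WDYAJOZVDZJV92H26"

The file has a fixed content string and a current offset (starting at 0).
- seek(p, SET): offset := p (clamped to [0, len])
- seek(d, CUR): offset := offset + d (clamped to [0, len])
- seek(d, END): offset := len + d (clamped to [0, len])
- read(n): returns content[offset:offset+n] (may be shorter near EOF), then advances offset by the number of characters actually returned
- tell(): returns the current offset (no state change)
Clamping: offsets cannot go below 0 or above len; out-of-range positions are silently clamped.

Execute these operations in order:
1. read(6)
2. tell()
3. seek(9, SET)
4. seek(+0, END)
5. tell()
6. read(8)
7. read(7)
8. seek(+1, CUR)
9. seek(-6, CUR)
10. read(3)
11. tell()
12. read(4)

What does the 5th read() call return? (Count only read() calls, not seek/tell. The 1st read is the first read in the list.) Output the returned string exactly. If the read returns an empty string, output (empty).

Answer: H26

Derivation:
After 1 (read(6)): returned 'WDYAJO', offset=6
After 2 (tell()): offset=6
After 3 (seek(9, SET)): offset=9
After 4 (seek(+0, END)): offset=17
After 5 (tell()): offset=17
After 6 (read(8)): returned '', offset=17
After 7 (read(7)): returned '', offset=17
After 8 (seek(+1, CUR)): offset=17
After 9 (seek(-6, CUR)): offset=11
After 10 (read(3)): returned 'V92', offset=14
After 11 (tell()): offset=14
After 12 (read(4)): returned 'H26', offset=17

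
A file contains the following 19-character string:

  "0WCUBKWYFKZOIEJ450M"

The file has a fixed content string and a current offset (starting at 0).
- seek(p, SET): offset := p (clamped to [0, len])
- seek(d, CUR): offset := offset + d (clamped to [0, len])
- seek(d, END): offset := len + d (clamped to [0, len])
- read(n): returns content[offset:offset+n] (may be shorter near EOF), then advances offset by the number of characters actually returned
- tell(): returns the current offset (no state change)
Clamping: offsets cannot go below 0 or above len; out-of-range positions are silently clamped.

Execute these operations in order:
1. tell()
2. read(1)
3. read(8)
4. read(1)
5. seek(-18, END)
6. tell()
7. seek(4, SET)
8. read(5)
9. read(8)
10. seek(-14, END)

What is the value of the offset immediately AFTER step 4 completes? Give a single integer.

Answer: 10

Derivation:
After 1 (tell()): offset=0
After 2 (read(1)): returned '0', offset=1
After 3 (read(8)): returned 'WCUBKWYF', offset=9
After 4 (read(1)): returned 'K', offset=10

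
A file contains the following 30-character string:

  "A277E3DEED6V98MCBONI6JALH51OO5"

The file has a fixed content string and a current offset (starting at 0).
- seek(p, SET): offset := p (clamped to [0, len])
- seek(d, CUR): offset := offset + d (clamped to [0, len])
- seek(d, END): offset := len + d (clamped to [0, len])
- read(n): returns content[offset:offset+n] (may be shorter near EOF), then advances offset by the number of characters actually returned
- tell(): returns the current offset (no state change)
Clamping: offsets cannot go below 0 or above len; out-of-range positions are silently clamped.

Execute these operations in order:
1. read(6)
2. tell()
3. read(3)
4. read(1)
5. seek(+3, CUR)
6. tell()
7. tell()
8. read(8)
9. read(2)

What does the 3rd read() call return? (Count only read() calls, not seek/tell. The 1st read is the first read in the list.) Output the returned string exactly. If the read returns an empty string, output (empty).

Answer: D

Derivation:
After 1 (read(6)): returned 'A277E3', offset=6
After 2 (tell()): offset=6
After 3 (read(3)): returned 'DEE', offset=9
After 4 (read(1)): returned 'D', offset=10
After 5 (seek(+3, CUR)): offset=13
After 6 (tell()): offset=13
After 7 (tell()): offset=13
After 8 (read(8)): returned '8MCBONI6', offset=21
After 9 (read(2)): returned 'JA', offset=23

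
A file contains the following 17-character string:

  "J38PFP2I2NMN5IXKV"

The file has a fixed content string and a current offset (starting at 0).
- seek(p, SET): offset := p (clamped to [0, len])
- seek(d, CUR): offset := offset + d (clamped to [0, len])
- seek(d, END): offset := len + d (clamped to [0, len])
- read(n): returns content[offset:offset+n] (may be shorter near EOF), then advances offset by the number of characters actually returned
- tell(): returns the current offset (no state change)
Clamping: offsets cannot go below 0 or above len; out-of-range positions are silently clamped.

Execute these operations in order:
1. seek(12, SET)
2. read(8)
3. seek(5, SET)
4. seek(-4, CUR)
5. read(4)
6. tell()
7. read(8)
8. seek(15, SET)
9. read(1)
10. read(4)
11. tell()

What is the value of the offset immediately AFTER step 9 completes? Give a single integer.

Answer: 16

Derivation:
After 1 (seek(12, SET)): offset=12
After 2 (read(8)): returned '5IXKV', offset=17
After 3 (seek(5, SET)): offset=5
After 4 (seek(-4, CUR)): offset=1
After 5 (read(4)): returned '38PF', offset=5
After 6 (tell()): offset=5
After 7 (read(8)): returned 'P2I2NMN5', offset=13
After 8 (seek(15, SET)): offset=15
After 9 (read(1)): returned 'K', offset=16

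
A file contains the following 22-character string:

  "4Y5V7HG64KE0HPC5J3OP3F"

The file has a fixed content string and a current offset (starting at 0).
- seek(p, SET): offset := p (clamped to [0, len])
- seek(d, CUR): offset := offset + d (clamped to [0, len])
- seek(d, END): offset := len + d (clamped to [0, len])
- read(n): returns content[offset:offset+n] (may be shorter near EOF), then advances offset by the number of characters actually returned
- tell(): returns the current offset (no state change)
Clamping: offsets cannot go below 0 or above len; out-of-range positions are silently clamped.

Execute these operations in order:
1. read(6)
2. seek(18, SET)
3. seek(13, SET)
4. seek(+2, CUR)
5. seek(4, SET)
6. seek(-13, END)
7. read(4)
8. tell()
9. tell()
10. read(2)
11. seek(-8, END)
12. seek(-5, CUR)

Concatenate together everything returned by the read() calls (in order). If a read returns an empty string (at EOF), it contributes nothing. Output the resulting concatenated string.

Answer: 4Y5V7HKE0HPC

Derivation:
After 1 (read(6)): returned '4Y5V7H', offset=6
After 2 (seek(18, SET)): offset=18
After 3 (seek(13, SET)): offset=13
After 4 (seek(+2, CUR)): offset=15
After 5 (seek(4, SET)): offset=4
After 6 (seek(-13, END)): offset=9
After 7 (read(4)): returned 'KE0H', offset=13
After 8 (tell()): offset=13
After 9 (tell()): offset=13
After 10 (read(2)): returned 'PC', offset=15
After 11 (seek(-8, END)): offset=14
After 12 (seek(-5, CUR)): offset=9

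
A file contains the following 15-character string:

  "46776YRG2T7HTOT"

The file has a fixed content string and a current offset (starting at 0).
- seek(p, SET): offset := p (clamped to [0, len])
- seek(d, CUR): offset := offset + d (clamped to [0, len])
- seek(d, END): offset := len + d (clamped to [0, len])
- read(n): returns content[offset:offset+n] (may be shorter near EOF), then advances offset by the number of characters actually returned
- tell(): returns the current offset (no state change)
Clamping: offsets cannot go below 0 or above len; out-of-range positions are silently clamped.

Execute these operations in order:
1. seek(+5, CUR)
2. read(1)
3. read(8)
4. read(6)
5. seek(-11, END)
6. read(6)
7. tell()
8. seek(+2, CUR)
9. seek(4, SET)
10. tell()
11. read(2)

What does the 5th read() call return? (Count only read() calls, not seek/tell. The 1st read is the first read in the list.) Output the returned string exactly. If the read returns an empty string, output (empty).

After 1 (seek(+5, CUR)): offset=5
After 2 (read(1)): returned 'Y', offset=6
After 3 (read(8)): returned 'RG2T7HTO', offset=14
After 4 (read(6)): returned 'T', offset=15
After 5 (seek(-11, END)): offset=4
After 6 (read(6)): returned '6YRG2T', offset=10
After 7 (tell()): offset=10
After 8 (seek(+2, CUR)): offset=12
After 9 (seek(4, SET)): offset=4
After 10 (tell()): offset=4
After 11 (read(2)): returned '6Y', offset=6

Answer: 6Y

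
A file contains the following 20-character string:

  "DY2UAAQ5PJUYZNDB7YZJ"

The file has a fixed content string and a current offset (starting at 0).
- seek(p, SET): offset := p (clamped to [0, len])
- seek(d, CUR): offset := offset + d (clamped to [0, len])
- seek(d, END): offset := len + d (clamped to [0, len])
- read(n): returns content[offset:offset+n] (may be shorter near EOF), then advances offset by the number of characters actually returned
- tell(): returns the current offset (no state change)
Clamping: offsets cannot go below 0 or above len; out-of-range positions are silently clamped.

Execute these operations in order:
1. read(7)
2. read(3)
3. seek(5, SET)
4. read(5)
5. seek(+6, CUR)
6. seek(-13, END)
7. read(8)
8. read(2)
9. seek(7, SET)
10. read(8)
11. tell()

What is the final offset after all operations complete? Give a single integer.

After 1 (read(7)): returned 'DY2UAAQ', offset=7
After 2 (read(3)): returned '5PJ', offset=10
After 3 (seek(5, SET)): offset=5
After 4 (read(5)): returned 'AQ5PJ', offset=10
After 5 (seek(+6, CUR)): offset=16
After 6 (seek(-13, END)): offset=7
After 7 (read(8)): returned '5PJUYZND', offset=15
After 8 (read(2)): returned 'B7', offset=17
After 9 (seek(7, SET)): offset=7
After 10 (read(8)): returned '5PJUYZND', offset=15
After 11 (tell()): offset=15

Answer: 15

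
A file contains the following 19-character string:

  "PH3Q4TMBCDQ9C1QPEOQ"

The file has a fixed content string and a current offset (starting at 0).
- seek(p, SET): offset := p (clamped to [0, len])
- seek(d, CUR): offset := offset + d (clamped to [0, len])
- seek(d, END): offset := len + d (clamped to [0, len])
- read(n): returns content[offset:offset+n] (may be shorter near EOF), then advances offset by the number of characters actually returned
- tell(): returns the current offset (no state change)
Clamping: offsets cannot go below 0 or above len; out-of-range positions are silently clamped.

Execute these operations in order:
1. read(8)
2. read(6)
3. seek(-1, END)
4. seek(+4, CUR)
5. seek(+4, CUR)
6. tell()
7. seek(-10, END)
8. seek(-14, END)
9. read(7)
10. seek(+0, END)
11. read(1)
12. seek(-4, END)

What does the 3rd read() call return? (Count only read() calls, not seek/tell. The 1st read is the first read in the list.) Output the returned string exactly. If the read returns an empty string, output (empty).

Answer: TMBCDQ9

Derivation:
After 1 (read(8)): returned 'PH3Q4TMB', offset=8
After 2 (read(6)): returned 'CDQ9C1', offset=14
After 3 (seek(-1, END)): offset=18
After 4 (seek(+4, CUR)): offset=19
After 5 (seek(+4, CUR)): offset=19
After 6 (tell()): offset=19
After 7 (seek(-10, END)): offset=9
After 8 (seek(-14, END)): offset=5
After 9 (read(7)): returned 'TMBCDQ9', offset=12
After 10 (seek(+0, END)): offset=19
After 11 (read(1)): returned '', offset=19
After 12 (seek(-4, END)): offset=15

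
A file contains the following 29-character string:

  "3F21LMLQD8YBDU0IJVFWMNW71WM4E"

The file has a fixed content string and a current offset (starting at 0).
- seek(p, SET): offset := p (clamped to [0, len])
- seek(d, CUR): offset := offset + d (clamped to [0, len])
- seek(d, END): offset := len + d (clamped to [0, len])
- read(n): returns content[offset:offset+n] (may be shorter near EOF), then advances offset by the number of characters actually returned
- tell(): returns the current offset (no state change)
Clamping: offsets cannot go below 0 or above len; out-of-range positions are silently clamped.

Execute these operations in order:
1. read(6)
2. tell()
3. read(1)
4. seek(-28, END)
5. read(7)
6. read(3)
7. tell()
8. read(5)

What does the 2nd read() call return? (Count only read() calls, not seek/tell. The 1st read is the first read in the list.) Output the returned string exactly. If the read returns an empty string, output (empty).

Answer: L

Derivation:
After 1 (read(6)): returned '3F21LM', offset=6
After 2 (tell()): offset=6
After 3 (read(1)): returned 'L', offset=7
After 4 (seek(-28, END)): offset=1
After 5 (read(7)): returned 'F21LMLQ', offset=8
After 6 (read(3)): returned 'D8Y', offset=11
After 7 (tell()): offset=11
After 8 (read(5)): returned 'BDU0I', offset=16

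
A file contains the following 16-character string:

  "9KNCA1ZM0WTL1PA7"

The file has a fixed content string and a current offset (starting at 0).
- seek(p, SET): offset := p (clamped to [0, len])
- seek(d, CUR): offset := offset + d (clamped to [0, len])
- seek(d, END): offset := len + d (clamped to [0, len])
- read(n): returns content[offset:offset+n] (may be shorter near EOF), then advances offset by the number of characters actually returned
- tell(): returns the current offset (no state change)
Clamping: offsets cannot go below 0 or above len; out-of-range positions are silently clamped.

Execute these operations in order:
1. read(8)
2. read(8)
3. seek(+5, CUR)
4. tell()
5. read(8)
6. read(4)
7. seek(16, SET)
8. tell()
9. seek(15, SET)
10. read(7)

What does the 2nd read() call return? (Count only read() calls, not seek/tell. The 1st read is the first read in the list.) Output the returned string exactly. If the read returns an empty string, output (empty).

Answer: 0WTL1PA7

Derivation:
After 1 (read(8)): returned '9KNCA1ZM', offset=8
After 2 (read(8)): returned '0WTL1PA7', offset=16
After 3 (seek(+5, CUR)): offset=16
After 4 (tell()): offset=16
After 5 (read(8)): returned '', offset=16
After 6 (read(4)): returned '', offset=16
After 7 (seek(16, SET)): offset=16
After 8 (tell()): offset=16
After 9 (seek(15, SET)): offset=15
After 10 (read(7)): returned '7', offset=16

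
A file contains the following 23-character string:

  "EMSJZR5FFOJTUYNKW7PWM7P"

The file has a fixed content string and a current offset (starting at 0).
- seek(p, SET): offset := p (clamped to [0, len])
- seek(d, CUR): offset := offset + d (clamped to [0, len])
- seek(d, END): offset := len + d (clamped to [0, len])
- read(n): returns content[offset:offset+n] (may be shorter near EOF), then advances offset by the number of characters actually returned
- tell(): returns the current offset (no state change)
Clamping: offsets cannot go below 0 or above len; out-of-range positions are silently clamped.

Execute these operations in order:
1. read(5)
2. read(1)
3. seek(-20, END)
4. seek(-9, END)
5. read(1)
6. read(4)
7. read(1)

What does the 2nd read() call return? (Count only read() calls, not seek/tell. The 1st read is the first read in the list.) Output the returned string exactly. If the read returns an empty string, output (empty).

After 1 (read(5)): returned 'EMSJZ', offset=5
After 2 (read(1)): returned 'R', offset=6
After 3 (seek(-20, END)): offset=3
After 4 (seek(-9, END)): offset=14
After 5 (read(1)): returned 'N', offset=15
After 6 (read(4)): returned 'KW7P', offset=19
After 7 (read(1)): returned 'W', offset=20

Answer: R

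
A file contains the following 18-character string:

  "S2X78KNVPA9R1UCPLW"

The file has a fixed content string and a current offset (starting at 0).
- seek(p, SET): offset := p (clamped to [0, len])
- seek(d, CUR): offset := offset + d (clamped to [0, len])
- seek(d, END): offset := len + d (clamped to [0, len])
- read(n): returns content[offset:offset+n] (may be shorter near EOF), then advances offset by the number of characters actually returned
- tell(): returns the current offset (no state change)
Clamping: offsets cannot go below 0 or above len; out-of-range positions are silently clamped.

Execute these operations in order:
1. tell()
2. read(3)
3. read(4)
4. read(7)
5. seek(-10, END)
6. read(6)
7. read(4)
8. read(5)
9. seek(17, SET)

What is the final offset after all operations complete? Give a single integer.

After 1 (tell()): offset=0
After 2 (read(3)): returned 'S2X', offset=3
After 3 (read(4)): returned '78KN', offset=7
After 4 (read(7)): returned 'VPA9R1U', offset=14
After 5 (seek(-10, END)): offset=8
After 6 (read(6)): returned 'PA9R1U', offset=14
After 7 (read(4)): returned 'CPLW', offset=18
After 8 (read(5)): returned '', offset=18
After 9 (seek(17, SET)): offset=17

Answer: 17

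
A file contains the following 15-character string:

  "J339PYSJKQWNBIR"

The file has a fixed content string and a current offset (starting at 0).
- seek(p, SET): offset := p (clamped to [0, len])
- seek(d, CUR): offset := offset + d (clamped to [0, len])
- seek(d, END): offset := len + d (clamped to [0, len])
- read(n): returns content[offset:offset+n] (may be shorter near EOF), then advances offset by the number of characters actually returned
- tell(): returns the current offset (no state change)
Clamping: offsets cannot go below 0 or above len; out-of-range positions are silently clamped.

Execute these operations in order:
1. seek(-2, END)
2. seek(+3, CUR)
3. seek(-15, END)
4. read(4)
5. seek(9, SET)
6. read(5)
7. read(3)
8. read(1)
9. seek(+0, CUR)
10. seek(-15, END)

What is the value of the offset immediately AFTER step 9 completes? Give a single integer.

Answer: 15

Derivation:
After 1 (seek(-2, END)): offset=13
After 2 (seek(+3, CUR)): offset=15
After 3 (seek(-15, END)): offset=0
After 4 (read(4)): returned 'J339', offset=4
After 5 (seek(9, SET)): offset=9
After 6 (read(5)): returned 'QWNBI', offset=14
After 7 (read(3)): returned 'R', offset=15
After 8 (read(1)): returned '', offset=15
After 9 (seek(+0, CUR)): offset=15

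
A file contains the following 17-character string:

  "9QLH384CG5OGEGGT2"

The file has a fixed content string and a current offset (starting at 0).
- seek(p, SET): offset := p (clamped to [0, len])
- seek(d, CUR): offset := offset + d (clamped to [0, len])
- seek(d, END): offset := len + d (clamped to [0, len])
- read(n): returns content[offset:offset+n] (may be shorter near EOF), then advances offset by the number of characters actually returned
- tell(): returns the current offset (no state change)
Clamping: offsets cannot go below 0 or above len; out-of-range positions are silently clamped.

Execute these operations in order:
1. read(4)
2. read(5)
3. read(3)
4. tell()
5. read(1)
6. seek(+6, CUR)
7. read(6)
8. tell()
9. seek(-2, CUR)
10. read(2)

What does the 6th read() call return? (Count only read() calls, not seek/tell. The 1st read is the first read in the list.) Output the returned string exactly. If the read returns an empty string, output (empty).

Answer: T2

Derivation:
After 1 (read(4)): returned '9QLH', offset=4
After 2 (read(5)): returned '384CG', offset=9
After 3 (read(3)): returned '5OG', offset=12
After 4 (tell()): offset=12
After 5 (read(1)): returned 'E', offset=13
After 6 (seek(+6, CUR)): offset=17
After 7 (read(6)): returned '', offset=17
After 8 (tell()): offset=17
After 9 (seek(-2, CUR)): offset=15
After 10 (read(2)): returned 'T2', offset=17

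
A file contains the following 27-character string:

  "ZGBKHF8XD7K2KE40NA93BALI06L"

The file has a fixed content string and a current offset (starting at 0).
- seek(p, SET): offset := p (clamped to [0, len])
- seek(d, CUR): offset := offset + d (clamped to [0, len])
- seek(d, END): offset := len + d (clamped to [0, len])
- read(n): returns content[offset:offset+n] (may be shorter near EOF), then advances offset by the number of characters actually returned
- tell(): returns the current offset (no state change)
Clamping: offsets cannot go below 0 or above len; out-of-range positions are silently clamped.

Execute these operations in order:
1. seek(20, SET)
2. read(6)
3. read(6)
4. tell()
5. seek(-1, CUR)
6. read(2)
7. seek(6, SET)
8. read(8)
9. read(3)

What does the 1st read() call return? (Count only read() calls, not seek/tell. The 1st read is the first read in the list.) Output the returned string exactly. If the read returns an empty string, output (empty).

Answer: BALI06

Derivation:
After 1 (seek(20, SET)): offset=20
After 2 (read(6)): returned 'BALI06', offset=26
After 3 (read(6)): returned 'L', offset=27
After 4 (tell()): offset=27
After 5 (seek(-1, CUR)): offset=26
After 6 (read(2)): returned 'L', offset=27
After 7 (seek(6, SET)): offset=6
After 8 (read(8)): returned '8XD7K2KE', offset=14
After 9 (read(3)): returned '40N', offset=17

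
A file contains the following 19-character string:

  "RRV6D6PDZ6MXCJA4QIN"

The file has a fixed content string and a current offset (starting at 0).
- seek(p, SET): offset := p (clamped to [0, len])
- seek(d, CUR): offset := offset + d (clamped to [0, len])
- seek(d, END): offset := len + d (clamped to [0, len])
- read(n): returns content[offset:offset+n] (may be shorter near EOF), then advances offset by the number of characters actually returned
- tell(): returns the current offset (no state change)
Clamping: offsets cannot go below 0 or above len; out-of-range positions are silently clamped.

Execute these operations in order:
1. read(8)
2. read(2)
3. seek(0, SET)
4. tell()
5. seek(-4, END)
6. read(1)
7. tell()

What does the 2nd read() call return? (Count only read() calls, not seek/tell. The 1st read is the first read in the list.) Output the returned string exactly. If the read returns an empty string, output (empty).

Answer: Z6

Derivation:
After 1 (read(8)): returned 'RRV6D6PD', offset=8
After 2 (read(2)): returned 'Z6', offset=10
After 3 (seek(0, SET)): offset=0
After 4 (tell()): offset=0
After 5 (seek(-4, END)): offset=15
After 6 (read(1)): returned '4', offset=16
After 7 (tell()): offset=16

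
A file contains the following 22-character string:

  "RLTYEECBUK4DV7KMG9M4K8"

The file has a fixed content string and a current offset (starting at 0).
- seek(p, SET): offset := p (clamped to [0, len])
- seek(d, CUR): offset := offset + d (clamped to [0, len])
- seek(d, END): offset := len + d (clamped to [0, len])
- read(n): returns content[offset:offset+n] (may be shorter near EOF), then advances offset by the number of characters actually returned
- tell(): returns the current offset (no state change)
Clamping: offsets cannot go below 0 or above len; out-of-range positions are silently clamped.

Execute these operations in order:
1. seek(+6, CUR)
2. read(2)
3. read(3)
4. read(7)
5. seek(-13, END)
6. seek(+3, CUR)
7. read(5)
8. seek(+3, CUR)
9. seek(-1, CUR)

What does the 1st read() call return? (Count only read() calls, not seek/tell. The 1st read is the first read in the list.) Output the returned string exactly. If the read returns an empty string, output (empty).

After 1 (seek(+6, CUR)): offset=6
After 2 (read(2)): returned 'CB', offset=8
After 3 (read(3)): returned 'UK4', offset=11
After 4 (read(7)): returned 'DV7KMG9', offset=18
After 5 (seek(-13, END)): offset=9
After 6 (seek(+3, CUR)): offset=12
After 7 (read(5)): returned 'V7KMG', offset=17
After 8 (seek(+3, CUR)): offset=20
After 9 (seek(-1, CUR)): offset=19

Answer: CB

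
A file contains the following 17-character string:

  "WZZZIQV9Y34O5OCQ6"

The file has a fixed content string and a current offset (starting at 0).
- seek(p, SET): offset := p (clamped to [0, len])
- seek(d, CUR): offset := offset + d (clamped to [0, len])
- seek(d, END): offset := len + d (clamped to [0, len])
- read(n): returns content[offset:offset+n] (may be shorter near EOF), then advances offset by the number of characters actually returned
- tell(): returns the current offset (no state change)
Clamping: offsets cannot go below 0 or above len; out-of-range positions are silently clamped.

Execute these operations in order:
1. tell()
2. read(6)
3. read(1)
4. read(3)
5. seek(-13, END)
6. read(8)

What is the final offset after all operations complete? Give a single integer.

After 1 (tell()): offset=0
After 2 (read(6)): returned 'WZZZIQ', offset=6
After 3 (read(1)): returned 'V', offset=7
After 4 (read(3)): returned '9Y3', offset=10
After 5 (seek(-13, END)): offset=4
After 6 (read(8)): returned 'IQV9Y34O', offset=12

Answer: 12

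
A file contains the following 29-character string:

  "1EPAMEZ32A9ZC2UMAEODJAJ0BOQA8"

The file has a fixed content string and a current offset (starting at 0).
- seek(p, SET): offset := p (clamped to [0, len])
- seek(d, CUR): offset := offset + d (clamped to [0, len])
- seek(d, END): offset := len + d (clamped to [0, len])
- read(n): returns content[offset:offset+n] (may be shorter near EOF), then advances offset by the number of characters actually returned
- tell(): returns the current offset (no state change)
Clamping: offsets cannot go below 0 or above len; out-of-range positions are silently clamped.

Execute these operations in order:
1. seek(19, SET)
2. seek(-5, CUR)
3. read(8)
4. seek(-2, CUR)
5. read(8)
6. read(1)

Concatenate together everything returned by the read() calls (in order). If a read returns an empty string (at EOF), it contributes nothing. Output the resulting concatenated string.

Answer: UMAEODJAJAJ0BOQA8

Derivation:
After 1 (seek(19, SET)): offset=19
After 2 (seek(-5, CUR)): offset=14
After 3 (read(8)): returned 'UMAEODJA', offset=22
After 4 (seek(-2, CUR)): offset=20
After 5 (read(8)): returned 'JAJ0BOQA', offset=28
After 6 (read(1)): returned '8', offset=29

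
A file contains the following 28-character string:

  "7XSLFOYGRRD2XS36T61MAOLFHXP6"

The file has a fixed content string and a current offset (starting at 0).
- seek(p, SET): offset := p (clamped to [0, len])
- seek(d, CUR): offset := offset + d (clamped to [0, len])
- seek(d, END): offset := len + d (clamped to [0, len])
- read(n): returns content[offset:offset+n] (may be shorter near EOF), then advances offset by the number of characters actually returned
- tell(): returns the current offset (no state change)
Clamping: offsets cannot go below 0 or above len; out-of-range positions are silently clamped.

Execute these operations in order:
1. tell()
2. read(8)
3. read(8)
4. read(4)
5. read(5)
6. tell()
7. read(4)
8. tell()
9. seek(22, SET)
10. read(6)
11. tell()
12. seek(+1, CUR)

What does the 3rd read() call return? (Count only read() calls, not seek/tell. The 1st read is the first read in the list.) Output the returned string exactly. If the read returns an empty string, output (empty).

After 1 (tell()): offset=0
After 2 (read(8)): returned '7XSLFOYG', offset=8
After 3 (read(8)): returned 'RRD2XS36', offset=16
After 4 (read(4)): returned 'T61M', offset=20
After 5 (read(5)): returned 'AOLFH', offset=25
After 6 (tell()): offset=25
After 7 (read(4)): returned 'XP6', offset=28
After 8 (tell()): offset=28
After 9 (seek(22, SET)): offset=22
After 10 (read(6)): returned 'LFHXP6', offset=28
After 11 (tell()): offset=28
After 12 (seek(+1, CUR)): offset=28

Answer: T61M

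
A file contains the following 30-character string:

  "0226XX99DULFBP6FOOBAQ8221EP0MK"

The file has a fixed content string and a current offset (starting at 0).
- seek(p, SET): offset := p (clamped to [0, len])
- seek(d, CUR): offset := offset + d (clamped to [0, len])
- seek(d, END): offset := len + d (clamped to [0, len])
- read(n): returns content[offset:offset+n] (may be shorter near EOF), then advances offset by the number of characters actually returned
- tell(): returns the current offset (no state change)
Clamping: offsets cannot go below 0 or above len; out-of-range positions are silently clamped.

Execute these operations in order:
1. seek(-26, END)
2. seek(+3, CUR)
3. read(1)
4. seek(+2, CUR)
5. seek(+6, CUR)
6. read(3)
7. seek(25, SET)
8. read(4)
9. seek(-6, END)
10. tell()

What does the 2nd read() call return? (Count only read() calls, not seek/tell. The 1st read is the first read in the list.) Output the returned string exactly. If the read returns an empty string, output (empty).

Answer: OOB

Derivation:
After 1 (seek(-26, END)): offset=4
After 2 (seek(+3, CUR)): offset=7
After 3 (read(1)): returned '9', offset=8
After 4 (seek(+2, CUR)): offset=10
After 5 (seek(+6, CUR)): offset=16
After 6 (read(3)): returned 'OOB', offset=19
After 7 (seek(25, SET)): offset=25
After 8 (read(4)): returned 'EP0M', offset=29
After 9 (seek(-6, END)): offset=24
After 10 (tell()): offset=24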